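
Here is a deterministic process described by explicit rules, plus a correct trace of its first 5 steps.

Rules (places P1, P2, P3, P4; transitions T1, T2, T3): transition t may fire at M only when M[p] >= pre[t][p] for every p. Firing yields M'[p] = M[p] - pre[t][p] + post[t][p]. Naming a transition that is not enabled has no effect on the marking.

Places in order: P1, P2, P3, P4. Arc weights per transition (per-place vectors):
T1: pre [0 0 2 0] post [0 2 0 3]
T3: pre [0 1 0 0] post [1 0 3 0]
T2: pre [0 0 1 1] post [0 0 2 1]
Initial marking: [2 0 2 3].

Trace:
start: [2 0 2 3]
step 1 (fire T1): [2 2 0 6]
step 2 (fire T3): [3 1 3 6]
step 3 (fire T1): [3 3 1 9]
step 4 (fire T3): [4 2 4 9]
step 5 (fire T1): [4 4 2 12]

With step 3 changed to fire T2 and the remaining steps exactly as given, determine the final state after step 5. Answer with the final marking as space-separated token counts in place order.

4 2 5 9

(re-executing from step 3 with the substitution; state before step 3: [3 1 3 6])
step 3 (fire T2): [3 1 4 6]
step 4 (fire T3): [4 0 7 6]
step 5 (fire T1): [4 2 5 9]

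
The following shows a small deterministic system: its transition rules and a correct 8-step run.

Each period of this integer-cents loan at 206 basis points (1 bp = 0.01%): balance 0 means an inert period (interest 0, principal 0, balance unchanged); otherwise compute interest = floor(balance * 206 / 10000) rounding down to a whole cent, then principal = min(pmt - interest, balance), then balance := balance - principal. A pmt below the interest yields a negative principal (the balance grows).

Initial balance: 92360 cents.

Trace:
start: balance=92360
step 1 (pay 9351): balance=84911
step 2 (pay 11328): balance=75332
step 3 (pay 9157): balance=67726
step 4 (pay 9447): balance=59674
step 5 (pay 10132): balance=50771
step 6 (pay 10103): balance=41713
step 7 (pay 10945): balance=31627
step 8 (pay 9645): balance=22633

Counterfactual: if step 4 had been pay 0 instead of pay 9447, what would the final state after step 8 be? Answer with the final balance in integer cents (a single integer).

(re-executing from step 4 with the substitution; state before step 4: balance=67726)
step 4 (pay 0): balance=69121
step 5 (pay 10132): balance=60412
step 6 (pay 10103): balance=51553
step 7 (pay 10945): balance=41669
step 8 (pay 9645): balance=32882

32882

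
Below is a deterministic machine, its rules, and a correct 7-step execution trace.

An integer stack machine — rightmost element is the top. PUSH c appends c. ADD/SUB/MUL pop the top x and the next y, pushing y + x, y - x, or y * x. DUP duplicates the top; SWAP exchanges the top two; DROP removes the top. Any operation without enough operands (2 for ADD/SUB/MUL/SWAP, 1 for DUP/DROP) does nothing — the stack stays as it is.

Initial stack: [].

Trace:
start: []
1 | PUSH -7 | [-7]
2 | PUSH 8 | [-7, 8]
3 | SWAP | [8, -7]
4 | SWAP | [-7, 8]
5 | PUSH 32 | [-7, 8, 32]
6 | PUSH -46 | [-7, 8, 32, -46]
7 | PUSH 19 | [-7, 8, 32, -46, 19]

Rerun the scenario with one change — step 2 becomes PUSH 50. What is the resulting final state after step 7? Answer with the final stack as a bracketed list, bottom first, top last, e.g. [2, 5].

(re-executing from step 2 with the substitution; state before step 2: [-7])
2 | PUSH 50 | [-7, 50]
3 | SWAP | [50, -7]
4 | SWAP | [-7, 50]
5 | PUSH 32 | [-7, 50, 32]
6 | PUSH -46 | [-7, 50, 32, -46]
7 | PUSH 19 | [-7, 50, 32, -46, 19]

[-7, 50, 32, -46, 19]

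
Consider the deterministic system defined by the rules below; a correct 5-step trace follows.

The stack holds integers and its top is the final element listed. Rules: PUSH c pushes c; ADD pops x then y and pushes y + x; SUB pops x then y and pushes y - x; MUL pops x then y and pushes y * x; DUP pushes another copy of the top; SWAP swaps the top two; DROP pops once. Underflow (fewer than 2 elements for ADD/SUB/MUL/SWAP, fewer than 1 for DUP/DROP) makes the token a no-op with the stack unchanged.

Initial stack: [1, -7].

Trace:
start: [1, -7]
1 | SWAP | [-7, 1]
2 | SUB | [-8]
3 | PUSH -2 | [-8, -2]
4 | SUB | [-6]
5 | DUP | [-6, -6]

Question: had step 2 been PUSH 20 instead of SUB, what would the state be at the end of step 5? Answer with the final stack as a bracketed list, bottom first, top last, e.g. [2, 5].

[-7, 1, 22, 22]

(re-executing from step 2 with the substitution; state before step 2: [-7, 1])
2 | PUSH 20 | [-7, 1, 20]
3 | PUSH -2 | [-7, 1, 20, -2]
4 | SUB | [-7, 1, 22]
5 | DUP | [-7, 1, 22, 22]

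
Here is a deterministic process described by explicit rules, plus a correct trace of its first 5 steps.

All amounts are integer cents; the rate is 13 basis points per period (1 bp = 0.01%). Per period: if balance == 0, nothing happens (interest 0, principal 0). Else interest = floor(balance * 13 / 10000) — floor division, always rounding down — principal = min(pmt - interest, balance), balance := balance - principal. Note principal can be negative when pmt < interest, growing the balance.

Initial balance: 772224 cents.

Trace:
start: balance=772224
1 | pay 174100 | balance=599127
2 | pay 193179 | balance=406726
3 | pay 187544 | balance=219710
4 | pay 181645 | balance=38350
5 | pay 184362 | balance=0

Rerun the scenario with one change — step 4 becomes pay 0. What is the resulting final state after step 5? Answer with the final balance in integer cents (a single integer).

(re-executing from step 4 with the substitution; state before step 4: balance=219710)
4 | pay 0 | balance=219995
5 | pay 184362 | balance=35918

35918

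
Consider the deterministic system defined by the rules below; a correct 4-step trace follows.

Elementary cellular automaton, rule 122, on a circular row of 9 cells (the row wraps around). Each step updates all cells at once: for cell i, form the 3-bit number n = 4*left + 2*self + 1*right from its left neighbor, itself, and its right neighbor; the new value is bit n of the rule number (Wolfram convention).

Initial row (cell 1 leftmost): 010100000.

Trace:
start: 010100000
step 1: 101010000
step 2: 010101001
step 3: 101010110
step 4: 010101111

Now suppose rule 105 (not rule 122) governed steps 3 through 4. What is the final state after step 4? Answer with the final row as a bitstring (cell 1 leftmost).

010100110

(re-executing steps 3..4 under rule 105; state before step 3: 010101001)
step 3: 101010000
step 4: 010100110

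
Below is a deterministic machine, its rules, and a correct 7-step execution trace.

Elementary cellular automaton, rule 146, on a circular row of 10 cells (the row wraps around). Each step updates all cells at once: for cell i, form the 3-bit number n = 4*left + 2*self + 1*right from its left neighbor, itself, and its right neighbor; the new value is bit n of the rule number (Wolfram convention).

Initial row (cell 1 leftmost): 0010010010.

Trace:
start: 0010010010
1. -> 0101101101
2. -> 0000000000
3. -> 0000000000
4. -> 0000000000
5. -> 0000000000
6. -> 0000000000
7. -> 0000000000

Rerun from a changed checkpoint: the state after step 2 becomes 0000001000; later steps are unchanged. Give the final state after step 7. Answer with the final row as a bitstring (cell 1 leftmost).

0001000001

state after step 2 := 0000001000
3. -> 0000010100
4. -> 0000100010
5. -> 0001010101
6. -> 1010000000
7. -> 0001000001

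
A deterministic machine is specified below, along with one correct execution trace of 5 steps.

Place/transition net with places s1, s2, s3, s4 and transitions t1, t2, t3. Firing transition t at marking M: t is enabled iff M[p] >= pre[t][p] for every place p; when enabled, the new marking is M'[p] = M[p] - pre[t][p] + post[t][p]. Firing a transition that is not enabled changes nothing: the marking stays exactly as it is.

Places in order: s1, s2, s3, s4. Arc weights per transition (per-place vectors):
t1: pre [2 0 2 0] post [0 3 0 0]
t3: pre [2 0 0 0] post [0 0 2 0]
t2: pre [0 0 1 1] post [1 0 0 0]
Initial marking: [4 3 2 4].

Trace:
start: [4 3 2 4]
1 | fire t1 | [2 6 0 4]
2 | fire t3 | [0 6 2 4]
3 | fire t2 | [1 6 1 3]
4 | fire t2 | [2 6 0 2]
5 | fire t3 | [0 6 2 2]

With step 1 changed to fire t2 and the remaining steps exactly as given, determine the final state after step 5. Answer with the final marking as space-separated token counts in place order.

3 3 3 1

(re-executing from step 1 with the substitution; state before step 1: [4 3 2 4])
1 | fire t2 | [5 3 1 3]
2 | fire t3 | [3 3 3 3]
3 | fire t2 | [4 3 2 2]
4 | fire t2 | [5 3 1 1]
5 | fire t3 | [3 3 3 1]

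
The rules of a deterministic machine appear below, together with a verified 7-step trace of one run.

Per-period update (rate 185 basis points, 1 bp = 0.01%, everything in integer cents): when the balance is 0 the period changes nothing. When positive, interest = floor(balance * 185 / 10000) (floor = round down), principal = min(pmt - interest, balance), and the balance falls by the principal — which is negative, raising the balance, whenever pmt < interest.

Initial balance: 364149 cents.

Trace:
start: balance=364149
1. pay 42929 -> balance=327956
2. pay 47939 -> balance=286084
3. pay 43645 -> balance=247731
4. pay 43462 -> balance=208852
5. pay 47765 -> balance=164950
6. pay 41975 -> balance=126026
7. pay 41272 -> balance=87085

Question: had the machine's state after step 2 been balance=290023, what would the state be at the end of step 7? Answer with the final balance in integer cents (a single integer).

state after step 2 := balance=290023
3. pay 43645 -> balance=251743
4. pay 43462 -> balance=212938
5. pay 47765 -> balance=169112
6. pay 41975 -> balance=130265
7. pay 41272 -> balance=91402

91402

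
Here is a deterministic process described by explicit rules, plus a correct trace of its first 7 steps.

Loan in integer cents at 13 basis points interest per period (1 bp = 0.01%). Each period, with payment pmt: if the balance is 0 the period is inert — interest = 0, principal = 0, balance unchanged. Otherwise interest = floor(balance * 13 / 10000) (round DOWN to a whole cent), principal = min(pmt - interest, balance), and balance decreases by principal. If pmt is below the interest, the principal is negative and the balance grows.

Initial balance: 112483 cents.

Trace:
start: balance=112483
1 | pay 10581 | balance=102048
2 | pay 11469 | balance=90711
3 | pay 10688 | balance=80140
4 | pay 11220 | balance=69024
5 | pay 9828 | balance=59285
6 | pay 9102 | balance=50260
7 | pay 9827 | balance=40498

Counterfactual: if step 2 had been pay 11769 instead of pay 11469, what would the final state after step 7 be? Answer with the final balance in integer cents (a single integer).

40195

(re-executing from step 2 with the substitution; state before step 2: balance=102048)
2 | pay 11769 | balance=90411
3 | pay 10688 | balance=79840
4 | pay 11220 | balance=68723
5 | pay 9828 | balance=58984
6 | pay 9102 | balance=49958
7 | pay 9827 | balance=40195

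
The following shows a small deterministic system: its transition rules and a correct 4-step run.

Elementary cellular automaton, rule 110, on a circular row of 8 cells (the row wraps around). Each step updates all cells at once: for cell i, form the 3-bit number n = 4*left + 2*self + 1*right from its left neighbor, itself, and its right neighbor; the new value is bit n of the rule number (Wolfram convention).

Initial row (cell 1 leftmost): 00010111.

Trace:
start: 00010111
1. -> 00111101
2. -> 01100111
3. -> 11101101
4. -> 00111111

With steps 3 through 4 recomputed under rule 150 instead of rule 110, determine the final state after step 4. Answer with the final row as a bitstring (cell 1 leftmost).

(re-executing steps 3..4 under rule 150; state before step 3: 01100111)
3. -> 00011010
4. -> 00100011

00100011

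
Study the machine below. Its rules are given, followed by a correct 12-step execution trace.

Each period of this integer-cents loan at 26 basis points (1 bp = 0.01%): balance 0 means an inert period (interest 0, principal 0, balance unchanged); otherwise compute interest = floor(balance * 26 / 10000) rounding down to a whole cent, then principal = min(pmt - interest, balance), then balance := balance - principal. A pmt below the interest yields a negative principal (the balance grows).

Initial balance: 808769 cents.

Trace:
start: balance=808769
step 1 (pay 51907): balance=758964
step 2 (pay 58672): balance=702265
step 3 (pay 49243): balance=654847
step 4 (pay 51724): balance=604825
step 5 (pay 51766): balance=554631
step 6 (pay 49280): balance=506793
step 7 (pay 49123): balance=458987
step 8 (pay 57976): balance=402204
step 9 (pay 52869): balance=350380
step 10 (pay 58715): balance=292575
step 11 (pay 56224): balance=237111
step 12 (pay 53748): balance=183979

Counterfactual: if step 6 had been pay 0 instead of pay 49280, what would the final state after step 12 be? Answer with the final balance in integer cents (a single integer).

(re-executing from step 6 with the substitution; state before step 6: balance=554631)
step 6 (pay 0): balance=556073
step 7 (pay 49123): balance=508395
step 8 (pay 57976): balance=451740
step 9 (pay 52869): balance=400045
step 10 (pay 58715): balance=342370
step 11 (pay 56224): balance=287036
step 12 (pay 53748): balance=234034

234034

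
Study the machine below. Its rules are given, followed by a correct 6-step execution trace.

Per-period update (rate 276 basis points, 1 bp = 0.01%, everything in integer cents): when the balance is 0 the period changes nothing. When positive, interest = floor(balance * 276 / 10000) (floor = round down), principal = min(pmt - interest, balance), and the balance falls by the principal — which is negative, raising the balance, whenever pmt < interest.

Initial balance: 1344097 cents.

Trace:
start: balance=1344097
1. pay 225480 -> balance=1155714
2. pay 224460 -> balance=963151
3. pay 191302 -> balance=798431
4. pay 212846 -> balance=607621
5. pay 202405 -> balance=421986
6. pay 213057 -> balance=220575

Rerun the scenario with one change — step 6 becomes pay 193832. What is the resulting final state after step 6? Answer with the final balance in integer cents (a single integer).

239800

(re-executing from step 6 with the substitution; state before step 6: balance=421986)
6. pay 193832 -> balance=239800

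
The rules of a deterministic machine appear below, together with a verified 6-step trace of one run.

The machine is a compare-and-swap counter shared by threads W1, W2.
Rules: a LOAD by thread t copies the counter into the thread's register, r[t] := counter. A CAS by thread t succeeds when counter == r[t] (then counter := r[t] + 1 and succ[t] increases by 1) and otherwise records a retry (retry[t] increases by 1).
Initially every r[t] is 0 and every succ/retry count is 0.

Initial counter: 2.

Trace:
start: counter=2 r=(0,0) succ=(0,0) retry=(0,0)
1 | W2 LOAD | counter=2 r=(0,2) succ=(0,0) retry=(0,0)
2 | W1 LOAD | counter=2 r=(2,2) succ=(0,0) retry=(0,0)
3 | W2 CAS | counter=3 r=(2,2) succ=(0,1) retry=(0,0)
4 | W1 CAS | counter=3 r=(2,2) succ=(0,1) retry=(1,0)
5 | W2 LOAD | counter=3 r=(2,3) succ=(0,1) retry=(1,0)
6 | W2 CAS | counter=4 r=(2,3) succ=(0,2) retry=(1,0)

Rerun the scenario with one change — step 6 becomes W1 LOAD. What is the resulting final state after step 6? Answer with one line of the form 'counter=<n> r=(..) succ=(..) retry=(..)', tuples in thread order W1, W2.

(re-executing from step 6 with the substitution; state before step 6: counter=3 r=(2,3) succ=(0,1) retry=(1,0))
6 | W1 LOAD | counter=3 r=(3,3) succ=(0,1) retry=(1,0)

counter=3 r=(3,3) succ=(0,1) retry=(1,0)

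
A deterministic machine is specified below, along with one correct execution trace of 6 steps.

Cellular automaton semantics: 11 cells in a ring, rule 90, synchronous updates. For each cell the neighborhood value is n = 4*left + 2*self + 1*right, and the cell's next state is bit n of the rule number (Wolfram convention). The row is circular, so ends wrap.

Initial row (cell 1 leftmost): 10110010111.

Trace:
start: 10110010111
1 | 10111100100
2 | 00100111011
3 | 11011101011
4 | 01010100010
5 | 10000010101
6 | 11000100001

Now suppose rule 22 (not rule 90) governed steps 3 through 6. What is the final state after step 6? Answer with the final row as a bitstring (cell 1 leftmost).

(re-executing steps 3..6 under rule 22; state before step 3: 00100111011)
3 | 11111000000
4 | 00000100001
5 | 10001110011
6 | 01010001100

01010001100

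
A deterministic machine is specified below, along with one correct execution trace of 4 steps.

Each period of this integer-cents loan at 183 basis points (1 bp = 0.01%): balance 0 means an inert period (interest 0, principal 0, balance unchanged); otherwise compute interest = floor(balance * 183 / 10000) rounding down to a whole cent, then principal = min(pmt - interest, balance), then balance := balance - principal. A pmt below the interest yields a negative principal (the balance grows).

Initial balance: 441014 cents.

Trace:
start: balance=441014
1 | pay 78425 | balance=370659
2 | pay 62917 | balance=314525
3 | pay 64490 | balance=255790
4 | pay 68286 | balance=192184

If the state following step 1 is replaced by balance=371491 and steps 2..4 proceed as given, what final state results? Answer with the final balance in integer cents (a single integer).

state after step 1 := balance=371491
2 | pay 62917 | balance=315372
3 | pay 64490 | balance=256653
4 | pay 68286 | balance=193063

193063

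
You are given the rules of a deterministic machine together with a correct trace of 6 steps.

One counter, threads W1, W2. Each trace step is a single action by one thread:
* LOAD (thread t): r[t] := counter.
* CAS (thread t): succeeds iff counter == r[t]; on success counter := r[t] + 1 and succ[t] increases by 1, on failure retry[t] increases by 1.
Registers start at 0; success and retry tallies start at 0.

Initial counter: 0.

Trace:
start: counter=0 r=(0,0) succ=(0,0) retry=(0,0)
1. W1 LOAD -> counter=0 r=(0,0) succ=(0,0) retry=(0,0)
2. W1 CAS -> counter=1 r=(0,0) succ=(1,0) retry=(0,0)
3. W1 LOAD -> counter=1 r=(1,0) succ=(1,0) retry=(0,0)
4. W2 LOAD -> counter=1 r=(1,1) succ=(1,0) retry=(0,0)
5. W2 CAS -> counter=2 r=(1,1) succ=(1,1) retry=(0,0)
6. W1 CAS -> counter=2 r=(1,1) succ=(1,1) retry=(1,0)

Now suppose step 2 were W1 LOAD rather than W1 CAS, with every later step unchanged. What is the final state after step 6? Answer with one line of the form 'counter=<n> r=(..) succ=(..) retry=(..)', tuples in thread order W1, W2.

(re-executing from step 2 with the substitution; state before step 2: counter=0 r=(0,0) succ=(0,0) retry=(0,0))
2. W1 LOAD -> counter=0 r=(0,0) succ=(0,0) retry=(0,0)
3. W1 LOAD -> counter=0 r=(0,0) succ=(0,0) retry=(0,0)
4. W2 LOAD -> counter=0 r=(0,0) succ=(0,0) retry=(0,0)
5. W2 CAS -> counter=1 r=(0,0) succ=(0,1) retry=(0,0)
6. W1 CAS -> counter=1 r=(0,0) succ=(0,1) retry=(1,0)

counter=1 r=(0,0) succ=(0,1) retry=(1,0)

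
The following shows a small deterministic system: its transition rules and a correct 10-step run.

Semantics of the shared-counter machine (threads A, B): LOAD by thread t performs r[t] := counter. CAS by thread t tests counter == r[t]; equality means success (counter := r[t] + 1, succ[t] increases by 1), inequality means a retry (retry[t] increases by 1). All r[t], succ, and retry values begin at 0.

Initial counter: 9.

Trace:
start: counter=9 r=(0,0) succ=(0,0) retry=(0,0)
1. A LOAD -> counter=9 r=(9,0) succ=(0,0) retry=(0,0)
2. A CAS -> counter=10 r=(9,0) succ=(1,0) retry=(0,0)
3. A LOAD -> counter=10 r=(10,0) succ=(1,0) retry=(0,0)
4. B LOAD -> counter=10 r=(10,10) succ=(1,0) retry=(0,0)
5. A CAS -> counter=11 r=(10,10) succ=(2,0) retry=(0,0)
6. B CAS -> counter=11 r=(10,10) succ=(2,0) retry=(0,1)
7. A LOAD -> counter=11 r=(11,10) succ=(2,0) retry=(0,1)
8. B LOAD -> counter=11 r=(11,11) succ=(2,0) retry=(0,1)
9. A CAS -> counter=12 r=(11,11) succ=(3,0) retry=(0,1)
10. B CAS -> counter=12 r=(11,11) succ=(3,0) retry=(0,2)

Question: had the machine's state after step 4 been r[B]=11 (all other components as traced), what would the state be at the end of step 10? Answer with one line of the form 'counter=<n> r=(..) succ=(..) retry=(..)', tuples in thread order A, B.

counter=13 r=(12,12) succ=(3,1) retry=(0,1)

state after step 4 := counter=10 r=(10,11) succ=(1,0) retry=(0,0)
5. A CAS -> counter=11 r=(10,11) succ=(2,0) retry=(0,0)
6. B CAS -> counter=12 r=(10,11) succ=(2,1) retry=(0,0)
7. A LOAD -> counter=12 r=(12,11) succ=(2,1) retry=(0,0)
8. B LOAD -> counter=12 r=(12,12) succ=(2,1) retry=(0,0)
9. A CAS -> counter=13 r=(12,12) succ=(3,1) retry=(0,0)
10. B CAS -> counter=13 r=(12,12) succ=(3,1) retry=(0,1)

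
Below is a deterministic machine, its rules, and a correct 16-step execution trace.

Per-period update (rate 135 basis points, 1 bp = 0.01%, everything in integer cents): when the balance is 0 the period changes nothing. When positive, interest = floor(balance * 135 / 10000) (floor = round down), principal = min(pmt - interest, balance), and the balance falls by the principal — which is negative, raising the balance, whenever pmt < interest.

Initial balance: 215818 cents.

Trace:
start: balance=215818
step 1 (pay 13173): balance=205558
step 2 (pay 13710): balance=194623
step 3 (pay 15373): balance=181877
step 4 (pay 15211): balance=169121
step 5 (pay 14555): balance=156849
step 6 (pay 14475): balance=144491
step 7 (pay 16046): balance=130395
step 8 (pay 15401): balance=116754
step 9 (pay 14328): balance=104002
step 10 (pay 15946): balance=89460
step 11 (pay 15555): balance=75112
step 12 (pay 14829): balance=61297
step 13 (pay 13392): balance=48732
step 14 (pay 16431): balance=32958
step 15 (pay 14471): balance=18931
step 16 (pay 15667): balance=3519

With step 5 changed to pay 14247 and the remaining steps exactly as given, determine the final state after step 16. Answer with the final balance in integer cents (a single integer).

(re-executing from step 5 with the substitution; state before step 5: balance=169121)
step 5 (pay 14247): balance=157157
step 6 (pay 14475): balance=144803
step 7 (pay 16046): balance=130711
step 8 (pay 15401): balance=117074
step 9 (pay 14328): balance=104326
step 10 (pay 15946): balance=89788
step 11 (pay 15555): balance=75445
step 12 (pay 14829): balance=61634
step 13 (pay 13392): balance=49074
step 14 (pay 16431): balance=33305
step 15 (pay 14471): balance=19283
step 16 (pay 15667): balance=3876

3876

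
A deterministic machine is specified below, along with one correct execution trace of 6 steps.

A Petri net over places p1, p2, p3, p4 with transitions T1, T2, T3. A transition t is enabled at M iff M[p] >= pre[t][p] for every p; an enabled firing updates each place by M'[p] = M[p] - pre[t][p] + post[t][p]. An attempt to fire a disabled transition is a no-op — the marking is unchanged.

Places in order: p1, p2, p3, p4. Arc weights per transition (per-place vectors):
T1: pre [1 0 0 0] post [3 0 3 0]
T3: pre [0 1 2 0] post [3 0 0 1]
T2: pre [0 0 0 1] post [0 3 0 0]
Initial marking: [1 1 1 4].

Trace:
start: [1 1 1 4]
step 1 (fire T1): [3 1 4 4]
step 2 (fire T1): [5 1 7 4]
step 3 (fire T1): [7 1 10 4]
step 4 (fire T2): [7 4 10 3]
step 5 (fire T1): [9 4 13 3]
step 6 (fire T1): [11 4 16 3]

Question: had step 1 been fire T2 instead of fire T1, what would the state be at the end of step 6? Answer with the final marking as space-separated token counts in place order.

9 7 13 2

(re-executing from step 1 with the substitution; state before step 1: [1 1 1 4])
step 1 (fire T2): [1 4 1 3]
step 2 (fire T1): [3 4 4 3]
step 3 (fire T1): [5 4 7 3]
step 4 (fire T2): [5 7 7 2]
step 5 (fire T1): [7 7 10 2]
step 6 (fire T1): [9 7 13 2]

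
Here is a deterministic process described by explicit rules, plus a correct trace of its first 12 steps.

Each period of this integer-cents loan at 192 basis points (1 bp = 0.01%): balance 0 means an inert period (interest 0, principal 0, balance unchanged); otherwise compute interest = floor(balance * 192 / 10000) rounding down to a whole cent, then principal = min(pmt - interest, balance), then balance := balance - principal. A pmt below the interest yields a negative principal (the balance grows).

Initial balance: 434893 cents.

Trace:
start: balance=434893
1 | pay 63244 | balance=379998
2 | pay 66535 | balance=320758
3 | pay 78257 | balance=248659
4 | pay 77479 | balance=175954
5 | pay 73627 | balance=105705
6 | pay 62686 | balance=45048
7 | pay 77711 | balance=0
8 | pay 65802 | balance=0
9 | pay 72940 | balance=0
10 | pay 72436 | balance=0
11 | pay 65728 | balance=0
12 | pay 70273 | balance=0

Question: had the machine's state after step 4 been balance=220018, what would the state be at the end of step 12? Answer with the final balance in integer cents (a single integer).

state after step 4 := balance=220018
5 | pay 73627 | balance=150615
6 | pay 62686 | balance=90820
7 | pay 77711 | balance=14852
8 | pay 65802 | balance=0
9 | pay 72940 | balance=0
10 | pay 72436 | balance=0
11 | pay 65728 | balance=0
12 | pay 70273 | balance=0

0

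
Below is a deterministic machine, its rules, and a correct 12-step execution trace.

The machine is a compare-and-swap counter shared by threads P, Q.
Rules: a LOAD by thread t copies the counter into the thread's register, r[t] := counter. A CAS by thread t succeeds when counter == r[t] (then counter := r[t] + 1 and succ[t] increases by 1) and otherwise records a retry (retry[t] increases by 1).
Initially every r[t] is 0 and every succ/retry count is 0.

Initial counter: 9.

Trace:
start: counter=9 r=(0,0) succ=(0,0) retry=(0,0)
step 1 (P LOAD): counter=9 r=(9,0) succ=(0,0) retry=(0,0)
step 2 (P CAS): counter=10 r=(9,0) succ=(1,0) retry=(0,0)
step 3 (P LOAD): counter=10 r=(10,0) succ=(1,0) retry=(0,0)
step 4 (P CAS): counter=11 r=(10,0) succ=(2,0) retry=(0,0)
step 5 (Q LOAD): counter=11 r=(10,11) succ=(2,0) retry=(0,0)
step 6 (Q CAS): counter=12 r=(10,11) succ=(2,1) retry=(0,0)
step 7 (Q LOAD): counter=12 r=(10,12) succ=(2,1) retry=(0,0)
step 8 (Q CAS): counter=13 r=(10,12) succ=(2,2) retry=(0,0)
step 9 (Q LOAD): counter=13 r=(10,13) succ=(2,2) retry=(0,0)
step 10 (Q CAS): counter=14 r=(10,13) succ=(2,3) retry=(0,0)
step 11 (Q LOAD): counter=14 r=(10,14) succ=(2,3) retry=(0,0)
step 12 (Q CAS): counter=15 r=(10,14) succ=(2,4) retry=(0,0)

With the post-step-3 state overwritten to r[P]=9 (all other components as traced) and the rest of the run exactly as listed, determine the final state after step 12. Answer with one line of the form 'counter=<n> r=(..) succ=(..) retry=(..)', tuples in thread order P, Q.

state after step 3 := counter=10 r=(9,0) succ=(1,0) retry=(0,0)
step 4 (P CAS): counter=10 r=(9,0) succ=(1,0) retry=(1,0)
step 5 (Q LOAD): counter=10 r=(9,10) succ=(1,0) retry=(1,0)
step 6 (Q CAS): counter=11 r=(9,10) succ=(1,1) retry=(1,0)
step 7 (Q LOAD): counter=11 r=(9,11) succ=(1,1) retry=(1,0)
step 8 (Q CAS): counter=12 r=(9,11) succ=(1,2) retry=(1,0)
step 9 (Q LOAD): counter=12 r=(9,12) succ=(1,2) retry=(1,0)
step 10 (Q CAS): counter=13 r=(9,12) succ=(1,3) retry=(1,0)
step 11 (Q LOAD): counter=13 r=(9,13) succ=(1,3) retry=(1,0)
step 12 (Q CAS): counter=14 r=(9,13) succ=(1,4) retry=(1,0)

counter=14 r=(9,13) succ=(1,4) retry=(1,0)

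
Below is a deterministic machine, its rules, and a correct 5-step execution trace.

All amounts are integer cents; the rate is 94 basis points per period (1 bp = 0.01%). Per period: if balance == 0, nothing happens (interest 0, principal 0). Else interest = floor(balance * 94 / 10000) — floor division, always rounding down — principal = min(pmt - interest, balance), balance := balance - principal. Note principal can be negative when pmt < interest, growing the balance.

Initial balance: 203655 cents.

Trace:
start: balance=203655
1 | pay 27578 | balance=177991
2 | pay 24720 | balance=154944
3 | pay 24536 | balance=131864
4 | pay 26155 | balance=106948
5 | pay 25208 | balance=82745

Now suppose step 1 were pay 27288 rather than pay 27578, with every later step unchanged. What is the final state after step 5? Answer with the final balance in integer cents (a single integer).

83046

(re-executing from step 1 with the substitution; state before step 1: balance=203655)
1 | pay 27288 | balance=178281
2 | pay 24720 | balance=155236
3 | pay 24536 | balance=132159
4 | pay 26155 | balance=107246
5 | pay 25208 | balance=83046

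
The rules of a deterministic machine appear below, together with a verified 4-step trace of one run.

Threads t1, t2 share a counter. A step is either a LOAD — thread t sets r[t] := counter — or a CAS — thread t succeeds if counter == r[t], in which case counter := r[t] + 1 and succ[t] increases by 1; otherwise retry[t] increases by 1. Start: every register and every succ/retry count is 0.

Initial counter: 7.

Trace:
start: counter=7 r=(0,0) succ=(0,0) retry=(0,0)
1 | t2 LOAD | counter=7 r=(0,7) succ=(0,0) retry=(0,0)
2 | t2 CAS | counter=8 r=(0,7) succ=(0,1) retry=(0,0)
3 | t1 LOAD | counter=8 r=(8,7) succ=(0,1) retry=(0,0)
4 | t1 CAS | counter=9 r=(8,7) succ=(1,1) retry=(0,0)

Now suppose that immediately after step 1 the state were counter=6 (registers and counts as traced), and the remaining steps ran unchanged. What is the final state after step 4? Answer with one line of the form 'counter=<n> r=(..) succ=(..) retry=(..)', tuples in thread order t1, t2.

state after step 1 := counter=6 r=(0,7) succ=(0,0) retry=(0,0)
2 | t2 CAS | counter=6 r=(0,7) succ=(0,0) retry=(0,1)
3 | t1 LOAD | counter=6 r=(6,7) succ=(0,0) retry=(0,1)
4 | t1 CAS | counter=7 r=(6,7) succ=(1,0) retry=(0,1)

counter=7 r=(6,7) succ=(1,0) retry=(0,1)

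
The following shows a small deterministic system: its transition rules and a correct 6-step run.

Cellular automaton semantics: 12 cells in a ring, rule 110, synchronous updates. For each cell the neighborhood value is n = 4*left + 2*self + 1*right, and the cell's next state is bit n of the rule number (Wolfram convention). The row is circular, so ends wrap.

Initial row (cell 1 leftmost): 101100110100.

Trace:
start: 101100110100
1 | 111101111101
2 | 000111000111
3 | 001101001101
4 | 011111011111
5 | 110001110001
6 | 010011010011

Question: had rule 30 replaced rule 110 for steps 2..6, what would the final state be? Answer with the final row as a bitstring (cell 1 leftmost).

(re-executing steps 2..6 under rule 30; state before step 2: 111101111101)
2 | 000001000001
3 | 100011100011
4 | 010110010110
5 | 110101110101
6 | 000101000101

000101000101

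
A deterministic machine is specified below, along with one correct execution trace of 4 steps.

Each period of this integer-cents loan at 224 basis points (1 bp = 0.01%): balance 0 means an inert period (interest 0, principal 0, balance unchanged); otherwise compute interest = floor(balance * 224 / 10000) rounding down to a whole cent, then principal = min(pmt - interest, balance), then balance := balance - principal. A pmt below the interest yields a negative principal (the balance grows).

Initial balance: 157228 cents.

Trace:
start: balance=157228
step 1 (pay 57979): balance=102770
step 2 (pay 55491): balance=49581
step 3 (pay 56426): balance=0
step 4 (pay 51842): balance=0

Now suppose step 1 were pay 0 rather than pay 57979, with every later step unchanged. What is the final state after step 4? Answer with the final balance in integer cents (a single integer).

4257

(re-executing from step 1 with the substitution; state before step 1: balance=157228)
step 1 (pay 0): balance=160749
step 2 (pay 55491): balance=108858
step 3 (pay 56426): balance=54870
step 4 (pay 51842): balance=4257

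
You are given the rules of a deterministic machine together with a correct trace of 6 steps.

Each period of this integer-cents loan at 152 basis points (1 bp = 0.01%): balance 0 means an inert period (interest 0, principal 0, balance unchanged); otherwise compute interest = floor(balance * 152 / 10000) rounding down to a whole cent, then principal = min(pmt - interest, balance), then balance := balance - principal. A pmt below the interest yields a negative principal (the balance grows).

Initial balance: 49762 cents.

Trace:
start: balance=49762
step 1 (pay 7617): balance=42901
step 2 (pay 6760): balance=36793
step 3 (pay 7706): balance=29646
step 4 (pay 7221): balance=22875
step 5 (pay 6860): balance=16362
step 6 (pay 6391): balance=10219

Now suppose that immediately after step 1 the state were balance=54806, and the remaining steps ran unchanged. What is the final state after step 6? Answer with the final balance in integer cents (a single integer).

state after step 1 := balance=54806
step 2 (pay 6760): balance=48879
step 3 (pay 7706): balance=41915
step 4 (pay 7221): balance=35331
step 5 (pay 6860): balance=29008
step 6 (pay 6391): balance=23057

23057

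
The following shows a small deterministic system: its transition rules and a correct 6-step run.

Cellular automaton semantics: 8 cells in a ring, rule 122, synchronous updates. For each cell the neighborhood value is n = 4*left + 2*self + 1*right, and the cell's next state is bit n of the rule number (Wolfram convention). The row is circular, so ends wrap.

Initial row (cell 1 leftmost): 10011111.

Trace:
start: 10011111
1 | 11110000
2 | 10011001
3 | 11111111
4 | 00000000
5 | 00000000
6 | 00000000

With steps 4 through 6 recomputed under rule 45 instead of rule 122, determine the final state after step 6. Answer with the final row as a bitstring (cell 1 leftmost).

(re-executing steps 4..6 under rule 45; state before step 4: 11111111)
4 | 00000000
5 | 11111111
6 | 00000000

00000000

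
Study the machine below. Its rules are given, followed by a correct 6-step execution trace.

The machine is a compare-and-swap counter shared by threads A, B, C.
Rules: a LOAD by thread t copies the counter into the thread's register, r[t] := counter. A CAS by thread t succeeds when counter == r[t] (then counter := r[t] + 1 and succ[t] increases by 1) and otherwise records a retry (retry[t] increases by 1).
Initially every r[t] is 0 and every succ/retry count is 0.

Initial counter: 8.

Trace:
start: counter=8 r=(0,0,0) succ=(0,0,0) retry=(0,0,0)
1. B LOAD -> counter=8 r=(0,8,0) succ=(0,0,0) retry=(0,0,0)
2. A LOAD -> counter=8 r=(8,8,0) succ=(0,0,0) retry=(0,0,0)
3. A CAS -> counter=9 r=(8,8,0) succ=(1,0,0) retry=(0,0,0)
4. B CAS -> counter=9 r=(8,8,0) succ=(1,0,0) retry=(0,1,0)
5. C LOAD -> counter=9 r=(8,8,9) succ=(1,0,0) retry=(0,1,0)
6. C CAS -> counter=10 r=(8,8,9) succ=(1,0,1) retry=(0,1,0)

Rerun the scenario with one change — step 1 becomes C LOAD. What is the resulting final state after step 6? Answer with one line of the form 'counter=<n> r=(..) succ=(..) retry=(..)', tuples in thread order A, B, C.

(re-executing from step 1 with the substitution; state before step 1: counter=8 r=(0,0,0) succ=(0,0,0) retry=(0,0,0))
1. C LOAD -> counter=8 r=(0,0,8) succ=(0,0,0) retry=(0,0,0)
2. A LOAD -> counter=8 r=(8,0,8) succ=(0,0,0) retry=(0,0,0)
3. A CAS -> counter=9 r=(8,0,8) succ=(1,0,0) retry=(0,0,0)
4. B CAS -> counter=9 r=(8,0,8) succ=(1,0,0) retry=(0,1,0)
5. C LOAD -> counter=9 r=(8,0,9) succ=(1,0,0) retry=(0,1,0)
6. C CAS -> counter=10 r=(8,0,9) succ=(1,0,1) retry=(0,1,0)

counter=10 r=(8,0,9) succ=(1,0,1) retry=(0,1,0)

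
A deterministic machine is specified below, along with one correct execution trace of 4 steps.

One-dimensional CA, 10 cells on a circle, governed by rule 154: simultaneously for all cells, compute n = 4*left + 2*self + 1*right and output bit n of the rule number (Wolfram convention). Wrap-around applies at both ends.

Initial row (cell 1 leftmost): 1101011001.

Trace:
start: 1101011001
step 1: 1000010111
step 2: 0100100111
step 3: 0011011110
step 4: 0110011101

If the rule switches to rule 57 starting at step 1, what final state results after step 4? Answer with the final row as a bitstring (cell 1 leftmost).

(re-executing steps 1..4 under rule 57; state before step 1: 1101011001)
step 1: 0010110101
step 2: 1001101010
step 3: 0101010101
step 4: 1010101010

1010101010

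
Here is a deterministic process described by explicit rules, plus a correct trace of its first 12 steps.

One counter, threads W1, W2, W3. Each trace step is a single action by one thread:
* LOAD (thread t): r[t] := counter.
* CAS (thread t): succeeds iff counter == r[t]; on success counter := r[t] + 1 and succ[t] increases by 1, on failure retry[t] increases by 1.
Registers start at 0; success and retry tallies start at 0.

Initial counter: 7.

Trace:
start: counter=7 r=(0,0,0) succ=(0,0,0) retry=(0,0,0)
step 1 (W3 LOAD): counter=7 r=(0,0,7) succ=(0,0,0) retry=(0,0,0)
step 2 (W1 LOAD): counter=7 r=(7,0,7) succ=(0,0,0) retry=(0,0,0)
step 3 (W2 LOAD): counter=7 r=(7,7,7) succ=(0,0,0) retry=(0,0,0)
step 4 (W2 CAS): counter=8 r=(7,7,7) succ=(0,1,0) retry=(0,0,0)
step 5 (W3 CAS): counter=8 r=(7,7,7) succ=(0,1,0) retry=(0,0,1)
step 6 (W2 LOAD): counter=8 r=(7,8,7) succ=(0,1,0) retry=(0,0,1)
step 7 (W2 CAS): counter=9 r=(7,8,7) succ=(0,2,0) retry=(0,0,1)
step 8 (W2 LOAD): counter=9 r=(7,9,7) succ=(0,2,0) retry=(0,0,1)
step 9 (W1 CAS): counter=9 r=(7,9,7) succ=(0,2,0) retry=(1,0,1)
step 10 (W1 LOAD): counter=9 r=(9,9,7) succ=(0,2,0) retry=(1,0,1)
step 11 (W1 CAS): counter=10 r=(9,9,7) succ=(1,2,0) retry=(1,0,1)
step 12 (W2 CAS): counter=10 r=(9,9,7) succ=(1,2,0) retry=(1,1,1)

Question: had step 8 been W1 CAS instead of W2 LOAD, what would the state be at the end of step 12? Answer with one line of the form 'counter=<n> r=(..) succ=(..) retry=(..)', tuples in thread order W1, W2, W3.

(re-executing from step 8 with the substitution; state before step 8: counter=9 r=(7,8,7) succ=(0,2,0) retry=(0,0,1))
step 8 (W1 CAS): counter=9 r=(7,8,7) succ=(0,2,0) retry=(1,0,1)
step 9 (W1 CAS): counter=9 r=(7,8,7) succ=(0,2,0) retry=(2,0,1)
step 10 (W1 LOAD): counter=9 r=(9,8,7) succ=(0,2,0) retry=(2,0,1)
step 11 (W1 CAS): counter=10 r=(9,8,7) succ=(1,2,0) retry=(2,0,1)
step 12 (W2 CAS): counter=10 r=(9,8,7) succ=(1,2,0) retry=(2,1,1)

counter=10 r=(9,8,7) succ=(1,2,0) retry=(2,1,1)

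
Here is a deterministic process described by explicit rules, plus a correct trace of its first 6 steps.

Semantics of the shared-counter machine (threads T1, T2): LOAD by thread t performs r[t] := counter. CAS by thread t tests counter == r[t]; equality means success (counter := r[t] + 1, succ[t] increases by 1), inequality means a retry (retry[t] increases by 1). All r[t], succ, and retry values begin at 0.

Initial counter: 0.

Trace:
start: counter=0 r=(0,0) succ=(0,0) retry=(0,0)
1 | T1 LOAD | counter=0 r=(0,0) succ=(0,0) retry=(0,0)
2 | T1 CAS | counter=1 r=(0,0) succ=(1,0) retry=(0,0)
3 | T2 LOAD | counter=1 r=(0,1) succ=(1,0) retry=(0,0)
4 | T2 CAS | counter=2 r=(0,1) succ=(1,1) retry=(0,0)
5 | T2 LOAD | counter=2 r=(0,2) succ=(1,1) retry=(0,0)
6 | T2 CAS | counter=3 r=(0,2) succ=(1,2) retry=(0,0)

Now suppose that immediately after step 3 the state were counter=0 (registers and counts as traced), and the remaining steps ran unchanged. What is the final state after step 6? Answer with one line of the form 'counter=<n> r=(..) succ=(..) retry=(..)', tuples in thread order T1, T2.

state after step 3 := counter=0 r=(0,1) succ=(1,0) retry=(0,0)
4 | T2 CAS | counter=0 r=(0,1) succ=(1,0) retry=(0,1)
5 | T2 LOAD | counter=0 r=(0,0) succ=(1,0) retry=(0,1)
6 | T2 CAS | counter=1 r=(0,0) succ=(1,1) retry=(0,1)

counter=1 r=(0,0) succ=(1,1) retry=(0,1)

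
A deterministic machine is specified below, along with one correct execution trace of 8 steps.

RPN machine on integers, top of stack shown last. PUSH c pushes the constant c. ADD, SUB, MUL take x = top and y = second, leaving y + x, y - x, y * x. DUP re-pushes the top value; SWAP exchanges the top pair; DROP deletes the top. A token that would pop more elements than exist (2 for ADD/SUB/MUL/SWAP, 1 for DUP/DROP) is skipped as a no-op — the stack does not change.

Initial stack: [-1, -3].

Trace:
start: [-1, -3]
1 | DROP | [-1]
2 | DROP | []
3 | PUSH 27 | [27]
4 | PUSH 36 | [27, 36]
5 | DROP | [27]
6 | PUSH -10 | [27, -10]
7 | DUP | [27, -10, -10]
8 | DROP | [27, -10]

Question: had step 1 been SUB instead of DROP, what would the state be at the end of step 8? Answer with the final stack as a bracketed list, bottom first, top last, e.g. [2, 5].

(re-executing from step 1 with the substitution; state before step 1: [-1, -3])
1 | SUB | [2]
2 | DROP | []
3 | PUSH 27 | [27]
4 | PUSH 36 | [27, 36]
5 | DROP | [27]
6 | PUSH -10 | [27, -10]
7 | DUP | [27, -10, -10]
8 | DROP | [27, -10]

[27, -10]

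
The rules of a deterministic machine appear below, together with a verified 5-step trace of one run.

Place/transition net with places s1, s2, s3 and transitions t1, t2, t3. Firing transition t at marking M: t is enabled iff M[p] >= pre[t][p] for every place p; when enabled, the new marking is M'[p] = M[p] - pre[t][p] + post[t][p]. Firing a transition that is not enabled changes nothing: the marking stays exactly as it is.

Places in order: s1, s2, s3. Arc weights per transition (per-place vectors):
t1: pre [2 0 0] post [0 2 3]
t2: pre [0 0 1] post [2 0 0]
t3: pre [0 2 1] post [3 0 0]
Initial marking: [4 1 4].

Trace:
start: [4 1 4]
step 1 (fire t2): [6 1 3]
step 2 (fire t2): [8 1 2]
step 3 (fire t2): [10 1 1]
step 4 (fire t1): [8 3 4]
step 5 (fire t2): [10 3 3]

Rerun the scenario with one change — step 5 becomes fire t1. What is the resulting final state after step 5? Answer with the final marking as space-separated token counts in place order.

6 5 7

(re-executing from step 5 with the substitution; state before step 5: [8 3 4])
step 5 (fire t1): [6 5 7]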